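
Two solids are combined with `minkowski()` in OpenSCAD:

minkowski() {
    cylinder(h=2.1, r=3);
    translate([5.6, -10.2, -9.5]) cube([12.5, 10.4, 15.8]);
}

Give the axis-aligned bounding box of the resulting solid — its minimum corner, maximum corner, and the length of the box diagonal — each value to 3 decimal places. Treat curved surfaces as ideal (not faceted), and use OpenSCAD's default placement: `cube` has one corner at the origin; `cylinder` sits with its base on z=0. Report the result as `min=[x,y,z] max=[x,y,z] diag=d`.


A = translate([5.6, -10.2, -9.5]) cube([12.5, 10.4, 15.8]) → bbox [5.6,-10.2,-9.5] .. [18.1,0.2,6.3]
B = cylinder(h=2.1, r=3) → bbox [-3,-3,0] .. [3,3,2.1]
lo = A.lo+B.lo = [5.6-3, -10.2-3, -9.5+0] = [2.600,-13.200,-9.500]
hi = A.hi+B.hi = [18.1+3, 0.2+3, 6.3+2.1] = [21.100,3.200,8.400]
diag = √(18.5²+16.4²+17.9²) = √931.62 = 30.522

min=[2.600,-13.200,-9.500] max=[21.100,3.200,8.400] diag=30.522


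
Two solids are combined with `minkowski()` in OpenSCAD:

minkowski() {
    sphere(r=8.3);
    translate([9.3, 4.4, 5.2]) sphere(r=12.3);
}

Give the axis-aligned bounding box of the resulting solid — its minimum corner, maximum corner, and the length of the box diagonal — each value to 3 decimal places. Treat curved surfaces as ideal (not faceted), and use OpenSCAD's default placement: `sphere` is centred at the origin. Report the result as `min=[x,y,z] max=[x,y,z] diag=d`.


A = translate([9.3, 4.4, 5.2]) sphere(r=12.3) → bbox [-3,-7.9,-7.1] .. [21.6,16.7,17.5]
B = sphere(r=8.3) → bbox [-8.3,-8.3,-8.3] .. [8.3,8.3,8.3]
lo = A.lo+B.lo = [-3-8.3, -7.9-8.3, -7.1-8.3] = [-11.300,-16.200,-15.400]
hi = A.hi+B.hi = [21.6+8.3, 16.7+8.3, 17.5+8.3] = [29.900,25.000,25.800]
diag = √(41.2²+41.2²+41.2²) = √5092.32 = 71.360

min=[-11.300,-16.200,-15.400] max=[29.900,25.000,25.800] diag=71.360


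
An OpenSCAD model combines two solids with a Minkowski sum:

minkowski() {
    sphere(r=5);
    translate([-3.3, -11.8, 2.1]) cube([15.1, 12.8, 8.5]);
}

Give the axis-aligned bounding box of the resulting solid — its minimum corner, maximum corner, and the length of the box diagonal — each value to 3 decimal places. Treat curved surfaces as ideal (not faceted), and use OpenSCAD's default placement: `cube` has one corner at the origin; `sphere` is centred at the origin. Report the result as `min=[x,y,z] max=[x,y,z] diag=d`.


A = translate([-3.3, -11.8, 2.1]) cube([15.1, 12.8, 8.5]) → bbox [-3.3,-11.8,2.1] .. [11.8,1,10.6]
B = sphere(r=5) → bbox [-5,-5,-5] .. [5,5,5]
lo = A.lo+B.lo = [-3.3-5, -11.8-5, 2.1-5] = [-8.300,-16.800,-2.900]
hi = A.hi+B.hi = [11.8+5, 1+5, 10.6+5] = [16.800,6.000,15.600]
diag = √(25.1²+22.8²+18.5²) = √1492.1 = 38.628

min=[-8.300,-16.800,-2.900] max=[16.800,6.000,15.600] diag=38.628


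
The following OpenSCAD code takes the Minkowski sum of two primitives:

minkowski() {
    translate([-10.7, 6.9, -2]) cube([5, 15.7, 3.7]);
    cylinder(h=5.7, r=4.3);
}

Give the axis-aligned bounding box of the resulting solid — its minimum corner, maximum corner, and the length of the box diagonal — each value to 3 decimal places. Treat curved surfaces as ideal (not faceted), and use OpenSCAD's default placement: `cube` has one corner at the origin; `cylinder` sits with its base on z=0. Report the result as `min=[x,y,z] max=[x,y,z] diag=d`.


A = translate([-10.7, 6.9, -2]) cube([5, 15.7, 3.7]) → bbox [-10.7,6.9,-2] .. [-5.7,22.6,1.7]
B = cylinder(h=5.7, r=4.3) → bbox [-4.3,-4.3,0] .. [4.3,4.3,5.7]
lo = A.lo+B.lo = [-10.7-4.3, 6.9-4.3, -2+0] = [-15.000,2.600,-2.000]
hi = A.hi+B.hi = [-5.7+4.3, 22.6+4.3, 1.7+5.7] = [-1.400,26.900,7.400]
diag = √(13.6²+24.3²+9.4²) = √863.81 = 29.391

min=[-15.000,2.600,-2.000] max=[-1.400,26.900,7.400] diag=29.391


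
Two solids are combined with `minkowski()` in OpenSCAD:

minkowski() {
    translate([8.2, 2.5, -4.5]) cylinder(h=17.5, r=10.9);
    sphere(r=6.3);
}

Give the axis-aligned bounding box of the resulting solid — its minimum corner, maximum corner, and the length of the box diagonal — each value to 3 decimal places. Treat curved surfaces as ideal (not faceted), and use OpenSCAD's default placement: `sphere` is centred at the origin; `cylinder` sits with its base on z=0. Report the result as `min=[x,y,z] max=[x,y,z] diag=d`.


min=[-9.000,-14.700,-10.800] max=[25.400,19.700,19.300] diag=57.208

A = translate([8.2, 2.5, -4.5]) cylinder(h=17.5, r=10.9) → bbox [-2.7,-8.4,-4.5] .. [19.1,13.4,13]
B = sphere(r=6.3) → bbox [-6.3,-6.3,-6.3] .. [6.3,6.3,6.3]
lo = A.lo+B.lo = [-2.7-6.3, -8.4-6.3, -4.5-6.3] = [-9.000,-14.700,-10.800]
hi = A.hi+B.hi = [19.1+6.3, 13.4+6.3, 13+6.3] = [25.400,19.700,19.300]
diag = √(34.4²+34.4²+30.1²) = √3272.73 = 57.208


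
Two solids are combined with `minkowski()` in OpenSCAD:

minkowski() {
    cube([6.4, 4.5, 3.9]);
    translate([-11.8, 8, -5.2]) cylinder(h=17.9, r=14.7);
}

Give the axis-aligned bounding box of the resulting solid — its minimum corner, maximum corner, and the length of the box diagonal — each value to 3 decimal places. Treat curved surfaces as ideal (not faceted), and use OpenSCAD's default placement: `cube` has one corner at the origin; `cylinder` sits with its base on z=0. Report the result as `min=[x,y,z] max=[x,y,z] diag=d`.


min=[-26.500,-6.700,-5.200] max=[9.300,27.200,16.600] diag=53.908

A = translate([-11.8, 8, -5.2]) cylinder(h=17.9, r=14.7) → bbox [-26.5,-6.7,-5.2] .. [2.9,22.7,12.7]
B = cube([6.4, 4.5, 3.9]) → bbox [0,0,0] .. [6.4,4.5,3.9]
lo = A.lo+B.lo = [-26.5+0, -6.7+0, -5.2+0] = [-26.500,-6.700,-5.200]
hi = A.hi+B.hi = [2.9+6.4, 22.7+4.5, 12.7+3.9] = [9.300,27.200,16.600]
diag = √(35.8²+33.9²+21.8²) = √2906.09 = 53.908


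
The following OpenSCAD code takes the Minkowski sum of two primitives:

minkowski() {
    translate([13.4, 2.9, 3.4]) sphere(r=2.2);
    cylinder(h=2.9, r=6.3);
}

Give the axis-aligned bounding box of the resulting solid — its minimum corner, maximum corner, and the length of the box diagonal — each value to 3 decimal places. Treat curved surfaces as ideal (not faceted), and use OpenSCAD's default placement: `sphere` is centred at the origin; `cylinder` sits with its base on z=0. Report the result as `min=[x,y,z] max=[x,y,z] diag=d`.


A = translate([13.4, 2.9, 3.4]) sphere(r=2.2) → bbox [11.2,0.7,1.2] .. [15.6,5.1,5.6]
B = cylinder(h=2.9, r=6.3) → bbox [-6.3,-6.3,0] .. [6.3,6.3,2.9]
lo = A.lo+B.lo = [11.2-6.3, 0.7-6.3, 1.2+0] = [4.900,-5.600,1.200]
hi = A.hi+B.hi = [15.6+6.3, 5.1+6.3, 5.6+2.9] = [21.900,11.400,8.500]
diag = √(17²+17²+7.3²) = √631.29 = 25.125

min=[4.900,-5.600,1.200] max=[21.900,11.400,8.500] diag=25.125


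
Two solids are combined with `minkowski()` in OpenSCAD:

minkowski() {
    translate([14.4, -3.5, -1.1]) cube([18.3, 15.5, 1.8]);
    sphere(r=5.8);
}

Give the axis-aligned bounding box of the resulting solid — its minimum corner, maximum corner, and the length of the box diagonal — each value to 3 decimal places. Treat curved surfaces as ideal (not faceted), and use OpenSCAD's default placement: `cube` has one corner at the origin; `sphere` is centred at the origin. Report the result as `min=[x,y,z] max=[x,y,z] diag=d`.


min=[8.600,-9.300,-6.900] max=[38.500,17.800,6.500] diag=42.520

A = translate([14.4, -3.5, -1.1]) cube([18.3, 15.5, 1.8]) → bbox [14.4,-3.5,-1.1] .. [32.7,12,0.7]
B = sphere(r=5.8) → bbox [-5.8,-5.8,-5.8] .. [5.8,5.8,5.8]
lo = A.lo+B.lo = [14.4-5.8, -3.5-5.8, -1.1-5.8] = [8.600,-9.300,-6.900]
hi = A.hi+B.hi = [32.7+5.8, 12+5.8, 0.7+5.8] = [38.500,17.800,6.500]
diag = √(29.9²+27.1²+13.4²) = √1807.98 = 42.520


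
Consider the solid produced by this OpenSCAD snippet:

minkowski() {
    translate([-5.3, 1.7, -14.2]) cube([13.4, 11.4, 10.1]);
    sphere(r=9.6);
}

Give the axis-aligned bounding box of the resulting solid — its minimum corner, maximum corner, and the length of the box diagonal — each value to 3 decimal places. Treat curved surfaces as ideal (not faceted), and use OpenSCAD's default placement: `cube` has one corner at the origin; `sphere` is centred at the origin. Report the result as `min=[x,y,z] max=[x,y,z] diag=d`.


min=[-14.900,-7.900,-23.800] max=[17.700,22.700,5.500] diag=53.457

A = translate([-5.3, 1.7, -14.2]) cube([13.4, 11.4, 10.1]) → bbox [-5.3,1.7,-14.2] .. [8.1,13.1,-4.1]
B = sphere(r=9.6) → bbox [-9.6,-9.6,-9.6] .. [9.6,9.6,9.6]
lo = A.lo+B.lo = [-5.3-9.6, 1.7-9.6, -14.2-9.6] = [-14.900,-7.900,-23.800]
hi = A.hi+B.hi = [8.1+9.6, 13.1+9.6, -4.1+9.6] = [17.700,22.700,5.500]
diag = √(32.6²+30.6²+29.3²) = √2857.61 = 53.457


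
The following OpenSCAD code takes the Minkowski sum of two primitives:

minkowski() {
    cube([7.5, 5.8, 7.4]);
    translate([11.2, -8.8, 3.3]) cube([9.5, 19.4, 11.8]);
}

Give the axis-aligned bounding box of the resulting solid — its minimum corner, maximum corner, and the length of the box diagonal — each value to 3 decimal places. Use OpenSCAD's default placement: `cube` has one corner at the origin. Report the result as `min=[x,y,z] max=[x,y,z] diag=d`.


A = translate([11.2, -8.8, 3.3]) cube([9.5, 19.4, 11.8]) → bbox [11.2,-8.8,3.3] .. [20.7,10.6,15.1]
B = cube([7.5, 5.8, 7.4]) → bbox [0,0,0] .. [7.5,5.8,7.4]
lo = A.lo+B.lo = [11.2+0, -8.8+0, 3.3+0] = [11.200,-8.800,3.300]
hi = A.hi+B.hi = [20.7+7.5, 10.6+5.8, 15.1+7.4] = [28.200,16.400,22.500]
diag = √(17²+25.2²+19.2²) = √1292.68 = 35.954

min=[11.200,-8.800,3.300] max=[28.200,16.400,22.500] diag=35.954


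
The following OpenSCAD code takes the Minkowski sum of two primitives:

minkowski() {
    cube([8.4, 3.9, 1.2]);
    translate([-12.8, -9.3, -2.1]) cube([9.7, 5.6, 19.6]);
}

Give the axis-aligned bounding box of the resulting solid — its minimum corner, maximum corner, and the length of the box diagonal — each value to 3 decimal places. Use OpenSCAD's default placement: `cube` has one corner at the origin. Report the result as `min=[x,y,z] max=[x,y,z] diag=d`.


A = translate([-12.8, -9.3, -2.1]) cube([9.7, 5.6, 19.6]) → bbox [-12.8,-9.3,-2.1] .. [-3.1,-3.7,17.5]
B = cube([8.4, 3.9, 1.2]) → bbox [0,0,0] .. [8.4,3.9,1.2]
lo = A.lo+B.lo = [-12.8+0, -9.3+0, -2.1+0] = [-12.800,-9.300,-2.100]
hi = A.hi+B.hi = [-3.1+8.4, -3.7+3.9, 17.5+1.2] = [5.300,0.200,18.700]
diag = √(18.1²+9.5²+20.8²) = √850.5 = 29.163

min=[-12.800,-9.300,-2.100] max=[5.300,0.200,18.700] diag=29.163


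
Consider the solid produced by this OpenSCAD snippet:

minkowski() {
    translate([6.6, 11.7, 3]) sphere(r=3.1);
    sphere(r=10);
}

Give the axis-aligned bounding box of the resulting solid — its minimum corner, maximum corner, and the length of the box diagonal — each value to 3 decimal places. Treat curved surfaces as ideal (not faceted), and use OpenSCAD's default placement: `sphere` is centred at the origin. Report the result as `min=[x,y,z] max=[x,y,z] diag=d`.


A = translate([6.6, 11.7, 3]) sphere(r=3.1) → bbox [3.5,8.6,-0.1] .. [9.7,14.8,6.1]
B = sphere(r=10) → bbox [-10,-10,-10] .. [10,10,10]
lo = A.lo+B.lo = [3.5-10, 8.6-10, -0.1-10] = [-6.500,-1.400,-10.100]
hi = A.hi+B.hi = [9.7+10, 14.8+10, 6.1+10] = [19.700,24.800,16.100]
diag = √(26.2²+26.2²+26.2²) = √2059.32 = 45.380

min=[-6.500,-1.400,-10.100] max=[19.700,24.800,16.100] diag=45.380


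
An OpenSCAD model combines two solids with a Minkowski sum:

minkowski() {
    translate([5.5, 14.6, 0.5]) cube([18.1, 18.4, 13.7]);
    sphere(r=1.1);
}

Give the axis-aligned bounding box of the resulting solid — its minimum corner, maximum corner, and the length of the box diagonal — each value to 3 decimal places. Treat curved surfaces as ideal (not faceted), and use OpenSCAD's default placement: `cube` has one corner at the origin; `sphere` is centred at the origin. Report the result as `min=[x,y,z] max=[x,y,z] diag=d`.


A = translate([5.5, 14.6, 0.5]) cube([18.1, 18.4, 13.7]) → bbox [5.5,14.6,0.5] .. [23.6,33,14.2]
B = sphere(r=1.1) → bbox [-1.1,-1.1,-1.1] .. [1.1,1.1,1.1]
lo = A.lo+B.lo = [5.5-1.1, 14.6-1.1, 0.5-1.1] = [4.400,13.500,-0.600]
hi = A.hi+B.hi = [23.6+1.1, 33+1.1, 14.2+1.1] = [24.700,34.100,15.300]
diag = √(20.3²+20.6²+15.9²) = √1089.26 = 33.004

min=[4.400,13.500,-0.600] max=[24.700,34.100,15.300] diag=33.004


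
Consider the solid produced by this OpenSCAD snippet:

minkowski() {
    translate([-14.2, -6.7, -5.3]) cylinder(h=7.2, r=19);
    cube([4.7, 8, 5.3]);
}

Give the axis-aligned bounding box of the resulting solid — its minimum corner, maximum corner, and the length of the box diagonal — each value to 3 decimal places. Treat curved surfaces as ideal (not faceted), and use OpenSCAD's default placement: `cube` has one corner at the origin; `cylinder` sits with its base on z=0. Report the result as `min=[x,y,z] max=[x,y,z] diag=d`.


min=[-33.200,-25.700,-5.300] max=[9.500,20.300,7.200] diag=63.996

A = translate([-14.2, -6.7, -5.3]) cylinder(h=7.2, r=19) → bbox [-33.2,-25.7,-5.3] .. [4.8,12.3,1.9]
B = cube([4.7, 8, 5.3]) → bbox [0,0,0] .. [4.7,8,5.3]
lo = A.lo+B.lo = [-33.2+0, -25.7+0, -5.3+0] = [-33.200,-25.700,-5.300]
hi = A.hi+B.hi = [4.8+4.7, 12.3+8, 1.9+5.3] = [9.500,20.300,7.200]
diag = √(42.7²+46²+12.5²) = √4095.54 = 63.996


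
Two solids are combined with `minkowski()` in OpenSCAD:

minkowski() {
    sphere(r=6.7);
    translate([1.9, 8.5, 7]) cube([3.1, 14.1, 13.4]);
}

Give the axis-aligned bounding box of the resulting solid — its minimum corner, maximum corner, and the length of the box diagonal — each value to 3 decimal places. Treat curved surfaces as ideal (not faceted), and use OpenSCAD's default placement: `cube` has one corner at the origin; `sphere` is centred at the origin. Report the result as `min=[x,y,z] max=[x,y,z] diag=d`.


min=[-4.800,1.800,0.300] max=[11.700,29.300,27.100] diag=41.794

A = translate([1.9, 8.5, 7]) cube([3.1, 14.1, 13.4]) → bbox [1.9,8.5,7] .. [5,22.6,20.4]
B = sphere(r=6.7) → bbox [-6.7,-6.7,-6.7] .. [6.7,6.7,6.7]
lo = A.lo+B.lo = [1.9-6.7, 8.5-6.7, 7-6.7] = [-4.800,1.800,0.300]
hi = A.hi+B.hi = [5+6.7, 22.6+6.7, 20.4+6.7] = [11.700,29.300,27.100]
diag = √(16.5²+27.5²+26.8²) = √1746.74 = 41.794


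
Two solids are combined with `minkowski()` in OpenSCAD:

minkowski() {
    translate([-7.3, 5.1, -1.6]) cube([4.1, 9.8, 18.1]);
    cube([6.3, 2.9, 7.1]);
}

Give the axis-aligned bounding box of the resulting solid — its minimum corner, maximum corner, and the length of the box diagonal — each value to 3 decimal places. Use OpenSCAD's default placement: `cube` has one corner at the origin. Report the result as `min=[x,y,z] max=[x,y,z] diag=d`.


A = translate([-7.3, 5.1, -1.6]) cube([4.1, 9.8, 18.1]) → bbox [-7.3,5.1,-1.6] .. [-3.2,14.9,16.5]
B = cube([6.3, 2.9, 7.1]) → bbox [0,0,0] .. [6.3,2.9,7.1]
lo = A.lo+B.lo = [-7.3+0, 5.1+0, -1.6+0] = [-7.300,5.100,-1.600]
hi = A.hi+B.hi = [-3.2+6.3, 14.9+2.9, 16.5+7.1] = [3.100,17.800,23.600]
diag = √(10.4²+12.7²+25.2²) = √904.49 = 30.075

min=[-7.300,5.100,-1.600] max=[3.100,17.800,23.600] diag=30.075


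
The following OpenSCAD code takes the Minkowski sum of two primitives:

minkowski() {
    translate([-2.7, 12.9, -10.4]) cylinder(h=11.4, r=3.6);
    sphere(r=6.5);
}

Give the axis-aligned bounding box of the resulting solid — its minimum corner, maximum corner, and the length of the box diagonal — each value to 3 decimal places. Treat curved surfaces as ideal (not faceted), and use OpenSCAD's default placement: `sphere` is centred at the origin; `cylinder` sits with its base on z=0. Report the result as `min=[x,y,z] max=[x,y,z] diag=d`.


min=[-12.800,2.800,-16.900] max=[7.400,23.000,7.500] diag=37.569

A = translate([-2.7, 12.9, -10.4]) cylinder(h=11.4, r=3.6) → bbox [-6.3,9.3,-10.4] .. [0.9,16.5,1]
B = sphere(r=6.5) → bbox [-6.5,-6.5,-6.5] .. [6.5,6.5,6.5]
lo = A.lo+B.lo = [-6.3-6.5, 9.3-6.5, -10.4-6.5] = [-12.800,2.800,-16.900]
hi = A.hi+B.hi = [0.9+6.5, 16.5+6.5, 1+6.5] = [7.400,23.000,7.500]
diag = √(20.2²+20.2²+24.4²) = √1411.44 = 37.569


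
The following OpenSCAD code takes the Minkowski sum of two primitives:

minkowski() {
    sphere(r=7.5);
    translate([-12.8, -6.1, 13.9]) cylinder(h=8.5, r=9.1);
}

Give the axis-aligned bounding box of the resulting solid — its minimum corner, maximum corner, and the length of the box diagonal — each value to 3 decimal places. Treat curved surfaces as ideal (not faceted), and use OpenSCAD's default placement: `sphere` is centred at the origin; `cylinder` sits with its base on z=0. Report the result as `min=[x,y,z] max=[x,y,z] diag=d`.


A = translate([-12.8, -6.1, 13.9]) cylinder(h=8.5, r=9.1) → bbox [-21.9,-15.2,13.9] .. [-3.7,3,22.4]
B = sphere(r=7.5) → bbox [-7.5,-7.5,-7.5] .. [7.5,7.5,7.5]
lo = A.lo+B.lo = [-21.9-7.5, -15.2-7.5, 13.9-7.5] = [-29.400,-22.700,6.400]
hi = A.hi+B.hi = [-3.7+7.5, 3+7.5, 22.4+7.5] = [3.800,10.500,29.900]
diag = √(33.2²+33.2²+23.5²) = √2756.73 = 52.505

min=[-29.400,-22.700,6.400] max=[3.800,10.500,29.900] diag=52.505


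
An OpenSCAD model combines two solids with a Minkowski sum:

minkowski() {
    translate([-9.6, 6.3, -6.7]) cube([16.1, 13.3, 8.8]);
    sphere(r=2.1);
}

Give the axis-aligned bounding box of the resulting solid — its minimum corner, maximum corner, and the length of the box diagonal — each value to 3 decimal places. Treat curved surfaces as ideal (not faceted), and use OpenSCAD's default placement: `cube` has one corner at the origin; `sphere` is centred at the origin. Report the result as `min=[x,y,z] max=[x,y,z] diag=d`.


A = translate([-9.6, 6.3, -6.7]) cube([16.1, 13.3, 8.8]) → bbox [-9.6,6.3,-6.7] .. [6.5,19.6,2.1]
B = sphere(r=2.1) → bbox [-2.1,-2.1,-2.1] .. [2.1,2.1,2.1]
lo = A.lo+B.lo = [-9.6-2.1, 6.3-2.1, -6.7-2.1] = [-11.700,4.200,-8.800]
hi = A.hi+B.hi = [6.5+2.1, 19.6+2.1, 2.1+2.1] = [8.600,21.700,4.200]
diag = √(20.3²+17.5²+13²) = √887.34 = 29.788

min=[-11.700,4.200,-8.800] max=[8.600,21.700,4.200] diag=29.788


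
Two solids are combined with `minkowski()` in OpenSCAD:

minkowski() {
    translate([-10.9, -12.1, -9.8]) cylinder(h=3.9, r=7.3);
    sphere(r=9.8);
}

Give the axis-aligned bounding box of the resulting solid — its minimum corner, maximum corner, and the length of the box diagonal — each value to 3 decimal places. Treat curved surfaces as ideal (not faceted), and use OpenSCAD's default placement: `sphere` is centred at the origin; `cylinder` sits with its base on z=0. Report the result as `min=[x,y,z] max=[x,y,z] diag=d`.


min=[-28.000,-29.200,-19.600] max=[6.200,5.000,3.900] diag=53.773

A = translate([-10.9, -12.1, -9.8]) cylinder(h=3.9, r=7.3) → bbox [-18.2,-19.4,-9.8] .. [-3.6,-4.8,-5.9]
B = sphere(r=9.8) → bbox [-9.8,-9.8,-9.8] .. [9.8,9.8,9.8]
lo = A.lo+B.lo = [-18.2-9.8, -19.4-9.8, -9.8-9.8] = [-28.000,-29.200,-19.600]
hi = A.hi+B.hi = [-3.6+9.8, -4.8+9.8, -5.9+9.8] = [6.200,5.000,3.900]
diag = √(34.2²+34.2²+23.5²) = √2891.53 = 53.773


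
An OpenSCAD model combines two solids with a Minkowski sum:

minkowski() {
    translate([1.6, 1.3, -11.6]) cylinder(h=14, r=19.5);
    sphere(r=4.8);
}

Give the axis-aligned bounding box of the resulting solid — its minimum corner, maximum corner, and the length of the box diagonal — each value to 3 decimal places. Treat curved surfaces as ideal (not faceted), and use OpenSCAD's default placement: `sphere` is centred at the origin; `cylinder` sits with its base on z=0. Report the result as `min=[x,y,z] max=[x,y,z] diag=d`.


A = translate([1.6, 1.3, -11.6]) cylinder(h=14, r=19.5) → bbox [-17.9,-18.2,-11.6] .. [21.1,20.8,2.4]
B = sphere(r=4.8) → bbox [-4.8,-4.8,-4.8] .. [4.8,4.8,4.8]
lo = A.lo+B.lo = [-17.9-4.8, -18.2-4.8, -11.6-4.8] = [-22.700,-23.000,-16.400]
hi = A.hi+B.hi = [21.1+4.8, 20.8+4.8, 2.4+4.8] = [25.900,25.600,7.200]
diag = √(48.6²+48.6²+23.6²) = √5280.88 = 72.670

min=[-22.700,-23.000,-16.400] max=[25.900,25.600,7.200] diag=72.670


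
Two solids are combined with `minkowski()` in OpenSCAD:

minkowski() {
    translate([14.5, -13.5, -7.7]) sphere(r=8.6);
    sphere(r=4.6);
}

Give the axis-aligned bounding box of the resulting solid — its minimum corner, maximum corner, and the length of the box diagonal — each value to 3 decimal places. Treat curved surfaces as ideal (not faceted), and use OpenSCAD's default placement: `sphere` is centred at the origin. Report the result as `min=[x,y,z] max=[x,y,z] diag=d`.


min=[1.300,-26.700,-20.900] max=[27.700,-0.300,5.500] diag=45.726

A = translate([14.5, -13.5, -7.7]) sphere(r=8.6) → bbox [5.9,-22.1,-16.3] .. [23.1,-4.9,0.9]
B = sphere(r=4.6) → bbox [-4.6,-4.6,-4.6] .. [4.6,4.6,4.6]
lo = A.lo+B.lo = [5.9-4.6, -22.1-4.6, -16.3-4.6] = [1.300,-26.700,-20.900]
hi = A.hi+B.hi = [23.1+4.6, -4.9+4.6, 0.9+4.6] = [27.700,-0.300,5.500]
diag = √(26.4²+26.4²+26.4²) = √2090.88 = 45.726


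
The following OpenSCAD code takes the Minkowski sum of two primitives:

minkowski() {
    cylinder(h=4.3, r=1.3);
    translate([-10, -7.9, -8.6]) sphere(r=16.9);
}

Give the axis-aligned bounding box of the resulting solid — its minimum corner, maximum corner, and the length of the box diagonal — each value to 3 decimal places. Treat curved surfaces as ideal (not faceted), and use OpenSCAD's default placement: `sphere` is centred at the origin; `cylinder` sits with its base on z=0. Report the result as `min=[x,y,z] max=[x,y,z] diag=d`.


A = translate([-10, -7.9, -8.6]) sphere(r=16.9) → bbox [-26.9,-24.8,-25.5] .. [6.9,9,8.3]
B = cylinder(h=4.3, r=1.3) → bbox [-1.3,-1.3,0] .. [1.3,1.3,4.3]
lo = A.lo+B.lo = [-26.9-1.3, -24.8-1.3, -25.5+0] = [-28.200,-26.100,-25.500]
hi = A.hi+B.hi = [6.9+1.3, 9+1.3, 8.3+4.3] = [8.200,10.300,12.600]
diag = √(36.4²+36.4²+38.1²) = √4101.53 = 64.043

min=[-28.200,-26.100,-25.500] max=[8.200,10.300,12.600] diag=64.043


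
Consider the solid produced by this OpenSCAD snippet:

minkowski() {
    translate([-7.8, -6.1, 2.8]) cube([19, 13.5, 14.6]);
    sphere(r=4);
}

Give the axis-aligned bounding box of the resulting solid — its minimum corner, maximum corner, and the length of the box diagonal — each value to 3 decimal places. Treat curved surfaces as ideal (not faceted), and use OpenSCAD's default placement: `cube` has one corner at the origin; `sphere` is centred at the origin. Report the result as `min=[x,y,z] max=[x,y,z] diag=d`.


min=[-11.800,-10.100,-1.200] max=[15.200,11.400,21.400] diag=41.255

A = translate([-7.8, -6.1, 2.8]) cube([19, 13.5, 14.6]) → bbox [-7.8,-6.1,2.8] .. [11.2,7.4,17.4]
B = sphere(r=4) → bbox [-4,-4,-4] .. [4,4,4]
lo = A.lo+B.lo = [-7.8-4, -6.1-4, 2.8-4] = [-11.800,-10.100,-1.200]
hi = A.hi+B.hi = [11.2+4, 7.4+4, 17.4+4] = [15.200,11.400,21.400]
diag = √(27²+21.5²+22.6²) = √1702.01 = 41.255


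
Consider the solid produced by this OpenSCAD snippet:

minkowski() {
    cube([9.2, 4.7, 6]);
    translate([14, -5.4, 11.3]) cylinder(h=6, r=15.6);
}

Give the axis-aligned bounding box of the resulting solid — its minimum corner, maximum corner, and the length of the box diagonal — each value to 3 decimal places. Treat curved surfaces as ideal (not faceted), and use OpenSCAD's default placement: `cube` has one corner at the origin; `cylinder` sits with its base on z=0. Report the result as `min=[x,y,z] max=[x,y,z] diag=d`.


A = translate([14, -5.4, 11.3]) cylinder(h=6, r=15.6) → bbox [-1.6,-21,11.3] .. [29.6,10.2,17.3]
B = cube([9.2, 4.7, 6]) → bbox [0,0,0] .. [9.2,4.7,6]
lo = A.lo+B.lo = [-1.6+0, -21+0, 11.3+0] = [-1.600,-21.000,11.300]
hi = A.hi+B.hi = [29.6+9.2, 10.2+4.7, 17.3+6] = [38.800,14.900,23.300]
diag = √(40.4²+35.9²+12²) = √3064.97 = 55.362

min=[-1.600,-21.000,11.300] max=[38.800,14.900,23.300] diag=55.362


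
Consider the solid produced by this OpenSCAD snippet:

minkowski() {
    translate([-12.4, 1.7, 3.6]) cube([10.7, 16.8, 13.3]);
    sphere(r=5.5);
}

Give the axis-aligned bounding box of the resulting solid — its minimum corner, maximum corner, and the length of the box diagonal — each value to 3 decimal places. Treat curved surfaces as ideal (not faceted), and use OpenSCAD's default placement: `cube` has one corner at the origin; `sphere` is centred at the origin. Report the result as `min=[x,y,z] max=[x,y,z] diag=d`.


min=[-17.900,-3.800,-1.900] max=[3.800,24.000,22.400] diag=42.828

A = translate([-12.4, 1.7, 3.6]) cube([10.7, 16.8, 13.3]) → bbox [-12.4,1.7,3.6] .. [-1.7,18.5,16.9]
B = sphere(r=5.5) → bbox [-5.5,-5.5,-5.5] .. [5.5,5.5,5.5]
lo = A.lo+B.lo = [-12.4-5.5, 1.7-5.5, 3.6-5.5] = [-17.900,-3.800,-1.900]
hi = A.hi+B.hi = [-1.7+5.5, 18.5+5.5, 16.9+5.5] = [3.800,24.000,22.400]
diag = √(21.7²+27.8²+24.3²) = √1834.22 = 42.828


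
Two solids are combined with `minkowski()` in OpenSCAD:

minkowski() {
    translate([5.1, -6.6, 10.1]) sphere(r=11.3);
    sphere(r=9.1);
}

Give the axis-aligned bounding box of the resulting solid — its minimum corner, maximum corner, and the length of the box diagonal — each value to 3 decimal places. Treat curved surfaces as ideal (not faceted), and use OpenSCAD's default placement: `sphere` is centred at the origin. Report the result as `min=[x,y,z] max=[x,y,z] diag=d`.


min=[-15.300,-27.000,-10.300] max=[25.500,13.800,30.500] diag=70.668

A = translate([5.1, -6.6, 10.1]) sphere(r=11.3) → bbox [-6.2,-17.9,-1.2] .. [16.4,4.7,21.4]
B = sphere(r=9.1) → bbox [-9.1,-9.1,-9.1] .. [9.1,9.1,9.1]
lo = A.lo+B.lo = [-6.2-9.1, -17.9-9.1, -1.2-9.1] = [-15.300,-27.000,-10.300]
hi = A.hi+B.hi = [16.4+9.1, 4.7+9.1, 21.4+9.1] = [25.500,13.800,30.500]
diag = √(40.8²+40.8²+40.8²) = √4993.92 = 70.668


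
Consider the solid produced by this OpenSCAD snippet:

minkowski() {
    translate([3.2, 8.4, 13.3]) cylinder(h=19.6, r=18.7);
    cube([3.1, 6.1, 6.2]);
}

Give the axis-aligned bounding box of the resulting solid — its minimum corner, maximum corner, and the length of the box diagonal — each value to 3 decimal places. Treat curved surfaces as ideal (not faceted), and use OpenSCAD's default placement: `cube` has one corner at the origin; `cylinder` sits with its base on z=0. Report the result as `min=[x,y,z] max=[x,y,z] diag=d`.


min=[-15.500,-10.300,13.300] max=[25.000,33.200,39.100] diag=64.793

A = translate([3.2, 8.4, 13.3]) cylinder(h=19.6, r=18.7) → bbox [-15.5,-10.3,13.3] .. [21.9,27.1,32.9]
B = cube([3.1, 6.1, 6.2]) → bbox [0,0,0] .. [3.1,6.1,6.2]
lo = A.lo+B.lo = [-15.5+0, -10.3+0, 13.3+0] = [-15.500,-10.300,13.300]
hi = A.hi+B.hi = [21.9+3.1, 27.1+6.1, 32.9+6.2] = [25.000,33.200,39.100]
diag = √(40.5²+43.5²+25.8²) = √4198.14 = 64.793


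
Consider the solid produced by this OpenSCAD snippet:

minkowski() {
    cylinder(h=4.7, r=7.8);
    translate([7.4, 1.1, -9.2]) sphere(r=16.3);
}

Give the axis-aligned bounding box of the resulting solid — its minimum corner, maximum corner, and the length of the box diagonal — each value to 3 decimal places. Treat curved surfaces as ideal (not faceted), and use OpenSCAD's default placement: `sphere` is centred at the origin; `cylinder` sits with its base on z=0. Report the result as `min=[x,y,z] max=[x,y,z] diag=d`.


min=[-16.700,-23.000,-25.500] max=[31.500,25.200,11.800] diag=77.703

A = translate([7.4, 1.1, -9.2]) sphere(r=16.3) → bbox [-8.9,-15.2,-25.5] .. [23.7,17.4,7.1]
B = cylinder(h=4.7, r=7.8) → bbox [-7.8,-7.8,0] .. [7.8,7.8,4.7]
lo = A.lo+B.lo = [-8.9-7.8, -15.2-7.8, -25.5+0] = [-16.700,-23.000,-25.500]
hi = A.hi+B.hi = [23.7+7.8, 17.4+7.8, 7.1+4.7] = [31.500,25.200,11.800]
diag = √(48.2²+48.2²+37.3²) = √6037.77 = 77.703


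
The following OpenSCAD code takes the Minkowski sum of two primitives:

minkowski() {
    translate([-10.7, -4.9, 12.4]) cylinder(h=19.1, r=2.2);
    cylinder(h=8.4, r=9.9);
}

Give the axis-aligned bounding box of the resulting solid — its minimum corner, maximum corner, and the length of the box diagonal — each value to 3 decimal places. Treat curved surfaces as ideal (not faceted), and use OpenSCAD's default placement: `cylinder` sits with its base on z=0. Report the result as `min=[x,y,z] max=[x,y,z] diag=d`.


A = translate([-10.7, -4.9, 12.4]) cylinder(h=19.1, r=2.2) → bbox [-12.9,-7.1,12.4] .. [-8.5,-2.7,31.5]
B = cylinder(h=8.4, r=9.9) → bbox [-9.9,-9.9,0] .. [9.9,9.9,8.4]
lo = A.lo+B.lo = [-12.9-9.9, -7.1-9.9, 12.4+0] = [-22.800,-17.000,12.400]
hi = A.hi+B.hi = [-8.5+9.9, -2.7+9.9, 31.5+8.4] = [1.400,7.200,39.900]
diag = √(24.2²+24.2²+27.5²) = √1927.53 = 43.904

min=[-22.800,-17.000,12.400] max=[1.400,7.200,39.900] diag=43.904


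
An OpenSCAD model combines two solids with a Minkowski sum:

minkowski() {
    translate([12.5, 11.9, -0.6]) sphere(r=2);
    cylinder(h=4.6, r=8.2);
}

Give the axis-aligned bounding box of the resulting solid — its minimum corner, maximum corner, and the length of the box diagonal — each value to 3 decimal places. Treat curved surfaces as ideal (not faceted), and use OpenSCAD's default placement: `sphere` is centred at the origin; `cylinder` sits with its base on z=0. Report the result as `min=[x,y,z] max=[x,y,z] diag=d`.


min=[2.300,1.700,-2.600] max=[22.700,22.100,6.000] diag=30.104

A = translate([12.5, 11.9, -0.6]) sphere(r=2) → bbox [10.5,9.9,-2.6] .. [14.5,13.9,1.4]
B = cylinder(h=4.6, r=8.2) → bbox [-8.2,-8.2,0] .. [8.2,8.2,4.6]
lo = A.lo+B.lo = [10.5-8.2, 9.9-8.2, -2.6+0] = [2.300,1.700,-2.600]
hi = A.hi+B.hi = [14.5+8.2, 13.9+8.2, 1.4+4.6] = [22.700,22.100,6.000]
diag = √(20.4²+20.4²+8.6²) = √906.28 = 30.104


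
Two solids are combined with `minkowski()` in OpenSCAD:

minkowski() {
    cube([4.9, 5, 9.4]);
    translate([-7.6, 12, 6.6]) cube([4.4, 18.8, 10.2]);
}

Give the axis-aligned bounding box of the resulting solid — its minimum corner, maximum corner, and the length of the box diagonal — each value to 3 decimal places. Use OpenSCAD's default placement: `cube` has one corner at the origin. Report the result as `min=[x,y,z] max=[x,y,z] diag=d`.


A = translate([-7.6, 12, 6.6]) cube([4.4, 18.8, 10.2]) → bbox [-7.6,12,6.6] .. [-3.2,30.8,16.8]
B = cube([4.9, 5, 9.4]) → bbox [0,0,0] .. [4.9,5,9.4]
lo = A.lo+B.lo = [-7.6+0, 12+0, 6.6+0] = [-7.600,12.000,6.600]
hi = A.hi+B.hi = [-3.2+4.9, 30.8+5, 16.8+9.4] = [1.700,35.800,26.200]
diag = √(9.3²+23.8²+19.6²) = √1037.09 = 32.204

min=[-7.600,12.000,6.600] max=[1.700,35.800,26.200] diag=32.204


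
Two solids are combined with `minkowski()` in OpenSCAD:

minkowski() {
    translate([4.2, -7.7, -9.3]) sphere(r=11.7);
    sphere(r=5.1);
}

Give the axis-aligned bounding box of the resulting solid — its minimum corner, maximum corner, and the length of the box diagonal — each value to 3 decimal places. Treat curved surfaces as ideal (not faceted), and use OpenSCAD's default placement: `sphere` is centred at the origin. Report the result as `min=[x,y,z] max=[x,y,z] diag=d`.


A = translate([4.2, -7.7, -9.3]) sphere(r=11.7) → bbox [-7.5,-19.4,-21] .. [15.9,4,2.4]
B = sphere(r=5.1) → bbox [-5.1,-5.1,-5.1] .. [5.1,5.1,5.1]
lo = A.lo+B.lo = [-7.5-5.1, -19.4-5.1, -21-5.1] = [-12.600,-24.500,-26.100]
hi = A.hi+B.hi = [15.9+5.1, 4+5.1, 2.4+5.1] = [21.000,9.100,7.500]
diag = √(33.6²+33.6²+33.6²) = √3386.88 = 58.197

min=[-12.600,-24.500,-26.100] max=[21.000,9.100,7.500] diag=58.197


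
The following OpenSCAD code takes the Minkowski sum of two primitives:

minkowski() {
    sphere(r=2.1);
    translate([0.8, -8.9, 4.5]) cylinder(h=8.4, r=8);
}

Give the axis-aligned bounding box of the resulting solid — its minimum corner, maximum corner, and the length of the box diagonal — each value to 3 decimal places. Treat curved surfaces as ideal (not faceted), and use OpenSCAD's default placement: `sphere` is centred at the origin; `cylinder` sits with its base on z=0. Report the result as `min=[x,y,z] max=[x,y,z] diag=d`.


min=[-9.300,-19.000,2.400] max=[10.900,1.200,15.000] diag=31.222

A = translate([0.8, -8.9, 4.5]) cylinder(h=8.4, r=8) → bbox [-7.2,-16.9,4.5] .. [8.8,-0.9,12.9]
B = sphere(r=2.1) → bbox [-2.1,-2.1,-2.1] .. [2.1,2.1,2.1]
lo = A.lo+B.lo = [-7.2-2.1, -16.9-2.1, 4.5-2.1] = [-9.300,-19.000,2.400]
hi = A.hi+B.hi = [8.8+2.1, -0.9+2.1, 12.9+2.1] = [10.900,1.200,15.000]
diag = √(20.2²+20.2²+12.6²) = √974.84 = 31.222


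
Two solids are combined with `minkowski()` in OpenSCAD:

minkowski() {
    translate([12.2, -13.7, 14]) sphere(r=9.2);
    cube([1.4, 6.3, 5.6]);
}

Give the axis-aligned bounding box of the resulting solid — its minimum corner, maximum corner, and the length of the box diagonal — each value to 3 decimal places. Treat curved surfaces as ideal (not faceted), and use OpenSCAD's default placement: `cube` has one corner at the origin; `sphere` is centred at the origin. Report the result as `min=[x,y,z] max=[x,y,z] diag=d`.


min=[3.000,-22.900,4.800] max=[22.800,1.800,28.800] diag=39.726

A = translate([12.2, -13.7, 14]) sphere(r=9.2) → bbox [3,-22.9,4.8] .. [21.4,-4.5,23.2]
B = cube([1.4, 6.3, 5.6]) → bbox [0,0,0] .. [1.4,6.3,5.6]
lo = A.lo+B.lo = [3+0, -22.9+0, 4.8+0] = [3.000,-22.900,4.800]
hi = A.hi+B.hi = [21.4+1.4, -4.5+6.3, 23.2+5.6] = [22.800,1.800,28.800]
diag = √(19.8²+24.7²+24²) = √1578.13 = 39.726


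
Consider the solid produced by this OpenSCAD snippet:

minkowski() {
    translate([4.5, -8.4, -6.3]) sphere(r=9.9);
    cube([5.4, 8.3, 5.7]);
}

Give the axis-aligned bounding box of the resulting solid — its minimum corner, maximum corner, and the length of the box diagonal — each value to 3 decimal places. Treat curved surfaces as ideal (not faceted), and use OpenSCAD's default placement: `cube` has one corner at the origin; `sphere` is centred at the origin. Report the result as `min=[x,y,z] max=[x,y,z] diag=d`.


min=[-5.400,-18.300,-16.200] max=[19.800,9.800,9.300] diag=45.551

A = translate([4.5, -8.4, -6.3]) sphere(r=9.9) → bbox [-5.4,-18.3,-16.2] .. [14.4,1.5,3.6]
B = cube([5.4, 8.3, 5.7]) → bbox [0,0,0] .. [5.4,8.3,5.7]
lo = A.lo+B.lo = [-5.4+0, -18.3+0, -16.2+0] = [-5.400,-18.300,-16.200]
hi = A.hi+B.hi = [14.4+5.4, 1.5+8.3, 3.6+5.7] = [19.800,9.800,9.300]
diag = √(25.2²+28.1²+25.5²) = √2074.9 = 45.551


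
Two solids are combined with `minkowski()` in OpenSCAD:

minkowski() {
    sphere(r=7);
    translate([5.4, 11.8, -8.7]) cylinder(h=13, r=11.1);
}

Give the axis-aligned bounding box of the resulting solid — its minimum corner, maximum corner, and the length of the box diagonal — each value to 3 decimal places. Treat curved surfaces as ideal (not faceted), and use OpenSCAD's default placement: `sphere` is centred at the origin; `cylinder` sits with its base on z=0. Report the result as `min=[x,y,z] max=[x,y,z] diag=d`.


min=[-12.700,-6.300,-15.700] max=[23.500,29.900,11.300] diag=57.878

A = translate([5.4, 11.8, -8.7]) cylinder(h=13, r=11.1) → bbox [-5.7,0.7,-8.7] .. [16.5,22.9,4.3]
B = sphere(r=7) → bbox [-7,-7,-7] .. [7,7,7]
lo = A.lo+B.lo = [-5.7-7, 0.7-7, -8.7-7] = [-12.700,-6.300,-15.700]
hi = A.hi+B.hi = [16.5+7, 22.9+7, 4.3+7] = [23.500,29.900,11.300]
diag = √(36.2²+36.2²+27²) = √3349.88 = 57.878


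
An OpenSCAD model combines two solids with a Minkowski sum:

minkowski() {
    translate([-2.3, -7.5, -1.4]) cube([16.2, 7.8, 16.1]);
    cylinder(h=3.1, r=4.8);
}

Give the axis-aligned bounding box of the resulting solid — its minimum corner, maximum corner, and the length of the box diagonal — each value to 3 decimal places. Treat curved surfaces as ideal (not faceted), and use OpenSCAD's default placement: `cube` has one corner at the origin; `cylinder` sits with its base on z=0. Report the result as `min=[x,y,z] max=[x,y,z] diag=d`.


min=[-7.100,-12.300,-1.400] max=[18.700,5.100,17.800] diag=36.566

A = translate([-2.3, -7.5, -1.4]) cube([16.2, 7.8, 16.1]) → bbox [-2.3,-7.5,-1.4] .. [13.9,0.3,14.7]
B = cylinder(h=3.1, r=4.8) → bbox [-4.8,-4.8,0] .. [4.8,4.8,3.1]
lo = A.lo+B.lo = [-2.3-4.8, -7.5-4.8, -1.4+0] = [-7.100,-12.300,-1.400]
hi = A.hi+B.hi = [13.9+4.8, 0.3+4.8, 14.7+3.1] = [18.700,5.100,17.800]
diag = √(25.8²+17.4²+19.2²) = √1337.04 = 36.566


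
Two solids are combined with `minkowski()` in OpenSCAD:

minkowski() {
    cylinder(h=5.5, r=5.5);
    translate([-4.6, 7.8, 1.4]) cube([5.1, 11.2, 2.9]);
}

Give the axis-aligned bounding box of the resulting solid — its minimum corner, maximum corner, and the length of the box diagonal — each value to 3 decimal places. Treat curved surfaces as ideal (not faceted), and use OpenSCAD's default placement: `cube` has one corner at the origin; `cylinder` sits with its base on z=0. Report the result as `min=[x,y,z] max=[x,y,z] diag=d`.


min=[-10.100,2.300,1.400] max=[6.000,24.500,9.800] diag=28.681

A = translate([-4.6, 7.8, 1.4]) cube([5.1, 11.2, 2.9]) → bbox [-4.6,7.8,1.4] .. [0.5,19,4.3]
B = cylinder(h=5.5, r=5.5) → bbox [-5.5,-5.5,0] .. [5.5,5.5,5.5]
lo = A.lo+B.lo = [-4.6-5.5, 7.8-5.5, 1.4+0] = [-10.100,2.300,1.400]
hi = A.hi+B.hi = [0.5+5.5, 19+5.5, 4.3+5.5] = [6.000,24.500,9.800]
diag = √(16.1²+22.2²+8.4²) = √822.61 = 28.681


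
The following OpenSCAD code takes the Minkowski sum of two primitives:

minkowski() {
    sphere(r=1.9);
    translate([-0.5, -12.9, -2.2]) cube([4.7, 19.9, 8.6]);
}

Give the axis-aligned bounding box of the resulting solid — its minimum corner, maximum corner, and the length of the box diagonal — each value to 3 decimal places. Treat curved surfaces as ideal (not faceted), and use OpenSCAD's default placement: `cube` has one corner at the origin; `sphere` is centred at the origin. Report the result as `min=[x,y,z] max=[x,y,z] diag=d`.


A = translate([-0.5, -12.9, -2.2]) cube([4.7, 19.9, 8.6]) → bbox [-0.5,-12.9,-2.2] .. [4.2,7,6.4]
B = sphere(r=1.9) → bbox [-1.9,-1.9,-1.9] .. [1.9,1.9,1.9]
lo = A.lo+B.lo = [-0.5-1.9, -12.9-1.9, -2.2-1.9] = [-2.400,-14.800,-4.100]
hi = A.hi+B.hi = [4.2+1.9, 7+1.9, 6.4+1.9] = [6.100,8.900,8.300]
diag = √(8.5²+23.7²+12.4²) = √787.7 = 28.066

min=[-2.400,-14.800,-4.100] max=[6.100,8.900,8.300] diag=28.066


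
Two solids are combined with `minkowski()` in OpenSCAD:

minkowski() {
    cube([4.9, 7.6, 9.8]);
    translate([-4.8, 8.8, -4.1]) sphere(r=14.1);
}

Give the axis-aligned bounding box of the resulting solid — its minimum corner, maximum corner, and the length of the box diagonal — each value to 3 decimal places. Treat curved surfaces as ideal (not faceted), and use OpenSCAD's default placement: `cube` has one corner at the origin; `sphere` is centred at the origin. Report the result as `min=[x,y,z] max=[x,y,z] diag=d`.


min=[-18.900,-5.300,-18.200] max=[14.200,30.500,19.800] diag=61.816

A = translate([-4.8, 8.8, -4.1]) sphere(r=14.1) → bbox [-18.9,-5.3,-18.2] .. [9.3,22.9,10]
B = cube([4.9, 7.6, 9.8]) → bbox [0,0,0] .. [4.9,7.6,9.8]
lo = A.lo+B.lo = [-18.9+0, -5.3+0, -18.2+0] = [-18.900,-5.300,-18.200]
hi = A.hi+B.hi = [9.3+4.9, 22.9+7.6, 10+9.8] = [14.200,30.500,19.800]
diag = √(33.1²+35.8²+38²) = √3821.25 = 61.816


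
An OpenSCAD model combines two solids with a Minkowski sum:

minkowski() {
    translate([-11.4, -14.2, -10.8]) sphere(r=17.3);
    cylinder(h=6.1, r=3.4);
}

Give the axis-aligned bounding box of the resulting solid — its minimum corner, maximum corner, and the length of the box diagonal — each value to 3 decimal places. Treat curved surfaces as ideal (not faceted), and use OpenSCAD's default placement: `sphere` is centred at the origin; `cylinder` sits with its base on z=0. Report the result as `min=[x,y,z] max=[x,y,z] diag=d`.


A = translate([-11.4, -14.2, -10.8]) sphere(r=17.3) → bbox [-28.7,-31.5,-28.1] .. [5.9,3.1,6.5]
B = cylinder(h=6.1, r=3.4) → bbox [-3.4,-3.4,0] .. [3.4,3.4,6.1]
lo = A.lo+B.lo = [-28.7-3.4, -31.5-3.4, -28.1+0] = [-32.100,-34.900,-28.100]
hi = A.hi+B.hi = [5.9+3.4, 3.1+3.4, 6.5+6.1] = [9.300,6.500,12.600]
diag = √(41.4²+41.4²+40.7²) = √5084.41 = 71.305

min=[-32.100,-34.900,-28.100] max=[9.300,6.500,12.600] diag=71.305


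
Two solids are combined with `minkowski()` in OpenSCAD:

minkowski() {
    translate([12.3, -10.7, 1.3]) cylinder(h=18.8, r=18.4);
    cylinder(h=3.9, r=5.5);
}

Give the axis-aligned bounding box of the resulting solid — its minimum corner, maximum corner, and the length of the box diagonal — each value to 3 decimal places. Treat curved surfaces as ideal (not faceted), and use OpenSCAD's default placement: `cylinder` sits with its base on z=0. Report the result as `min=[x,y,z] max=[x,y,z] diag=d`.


A = translate([12.3, -10.7, 1.3]) cylinder(h=18.8, r=18.4) → bbox [-6.1,-29.1,1.3] .. [30.7,7.7,20.1]
B = cylinder(h=3.9, r=5.5) → bbox [-5.5,-5.5,0] .. [5.5,5.5,3.9]
lo = A.lo+B.lo = [-6.1-5.5, -29.1-5.5, 1.3+0] = [-11.600,-34.600,1.300]
hi = A.hi+B.hi = [30.7+5.5, 7.7+5.5, 20.1+3.9] = [36.200,13.200,24.000]
diag = √(47.8²+47.8²+22.7²) = √5084.97 = 71.309

min=[-11.600,-34.600,1.300] max=[36.200,13.200,24.000] diag=71.309
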